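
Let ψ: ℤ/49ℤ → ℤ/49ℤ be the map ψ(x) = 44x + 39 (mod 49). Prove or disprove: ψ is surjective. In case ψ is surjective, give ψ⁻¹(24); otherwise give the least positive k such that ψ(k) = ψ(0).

3

Since gcd(44, 49) = 1, 44 is invertible modulo 49. Euclid's algorithm: 49 = 1·44 + 5, 44 = 8·5 + 4, 5 = 1·4 + 1; back-substituting gives 1 = 39·44 − 35·49, so 44⁻¹ ≡ 39 (mod 49).
Then y ↦ 39(y − 39) is a two-sided inverse to ψ, so every y ∈ ℤ/49ℤ has a preimage.
Therefore ψ is surjective.
Since ψ is surjective, we find ψ⁻¹(24): we need 44x ≡ 24 − 39 ≡ 34 (mod 49). Using 44⁻¹ = 39: x ≡ 39·34 = 1326 = 27·49 + 3, so x = 3.
Check: ψ(3) = 44·3 + 39 = 171 = 3·49 + 24 ≡ 24 (mod 49).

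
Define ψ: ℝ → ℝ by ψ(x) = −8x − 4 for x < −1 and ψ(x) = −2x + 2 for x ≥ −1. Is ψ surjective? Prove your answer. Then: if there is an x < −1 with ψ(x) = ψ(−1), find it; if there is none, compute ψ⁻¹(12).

Both pieces are strictly decreasing (slopes −8 and −2), so each is injective on its own interval.
The left piece maps (−∞, −1) onto (4, ∞); the right piece maps [−1, ∞) onto (−∞, 4].
These images together cover ℝ, so ψ is surjective.
Because the two images are disjoint, no x < −1 has ψ(x) = ψ(−1), so we compute ψ⁻¹(12): 12 lies in (4, ∞), so solve −8x − 4 = 12: x = (12 + 4)/(−8) = −2.

-2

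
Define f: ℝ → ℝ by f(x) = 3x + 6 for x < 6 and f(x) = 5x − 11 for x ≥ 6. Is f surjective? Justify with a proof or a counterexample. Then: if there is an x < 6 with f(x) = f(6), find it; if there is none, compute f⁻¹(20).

Both pieces are strictly increasing (slopes 3 and 5), so each is injective on its own interval.
The left piece maps (−∞, 6) onto (−∞, 24); the right piece maps [6, ∞) onto [19, ∞).
The union (−∞, 24) ∪ [19, ∞) covers ℝ, so f is surjective.
For the follow-up: the images overlap, so an x < 6 with f(x) = f(6) exists. f(6) = 19; solving 3x + 6 = 19 for x < 6 gives x = (19 − 6)/3 = 13/3.

13/3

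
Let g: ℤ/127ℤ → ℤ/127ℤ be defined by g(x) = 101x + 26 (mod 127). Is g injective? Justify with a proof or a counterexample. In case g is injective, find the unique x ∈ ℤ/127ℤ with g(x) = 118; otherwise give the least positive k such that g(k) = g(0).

16

By definition, g is injective if g(u) = g(v) implies u = v.
Suppose g(u) = g(v) in ℤ/127ℤ. Then 101u + 26 ≡ 101v + 26 (mod 127), therefore 101(u − v) ≡ 0 (mod 127).
Since gcd(101, 127) = 1, 101 is invertible modulo 127, therefore u − v ≡ 0 (mod 127), i.e. u = v.
So g is injective.
We now compute 101⁻¹ mod 127 explicitly. Euclid's algorithm: 127 = 1·101 + 26, 101 = 3·26 + 23, 26 = 1·23 + 3, 23 = 7·3 + 2, 3 = 1·2 + 1; back-substituting gives 1 = 83·101 − 66·127, so 101⁻¹ ≡ 83 (mod 127).
Since g is injective, we find g⁻¹(118): we need 101x ≡ 118 − 26 ≡ 92 (mod 127). Using 101⁻¹ = 83: x ≡ 83·92 = 7636 = 60·127 + 16, so x = 16.
Check: g(16) = 101·16 + 26 = 1642 = 12·127 + 118 ≡ 118 (mod 127).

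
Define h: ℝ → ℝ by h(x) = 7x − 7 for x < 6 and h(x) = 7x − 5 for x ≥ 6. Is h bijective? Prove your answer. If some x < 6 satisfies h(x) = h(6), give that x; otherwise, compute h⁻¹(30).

37/7

Both pieces are strictly increasing (slopes 7 and 7), so each is injective on its own interval.
The left piece maps (−∞, 6) onto (−∞, 35); the right piece maps [6, ∞) onto [37, ∞).
The images leave a gap (35 has no preimage), so h is not surjective, hence not bijective.
Because the two images are disjoint, no x < 6 has h(x) = h(6), so we compute h⁻¹(30): 30 lies in (−∞, 35), so solve 7x − 7 = 30: x = (30 + 7)/7 = 37/7.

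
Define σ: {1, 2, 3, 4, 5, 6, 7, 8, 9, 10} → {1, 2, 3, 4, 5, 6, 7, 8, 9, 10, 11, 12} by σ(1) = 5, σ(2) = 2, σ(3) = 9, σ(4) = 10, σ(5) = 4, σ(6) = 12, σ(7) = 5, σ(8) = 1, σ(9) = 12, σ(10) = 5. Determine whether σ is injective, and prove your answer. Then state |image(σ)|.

σ(1) = 5 = σ(7) with 1 ≠ 7, so σ is not injective.
The image of σ is {1, 2, 4, 5, 9, 10, 12}, which has 7 elements.

7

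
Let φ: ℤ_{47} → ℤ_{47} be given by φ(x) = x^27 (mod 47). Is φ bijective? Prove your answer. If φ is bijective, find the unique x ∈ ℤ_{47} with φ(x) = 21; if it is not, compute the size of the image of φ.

Since 47 is prime, the nonzero elements of ℤ_{47} form a cyclic group of order 46.
As gcd(27, 46) = 1, raising to the 27th power is a bijection on this group: if a^27 ≡ b^27 then (ab^{−1})^27 = 1, and the only element of order dividing gcd(27, 46) = 1 is 1, so a = b.
With φ(0) = 0 this makes φ injective on all of ℤ_{47}, hence bijective (finite equal-size domain and codomain). In particular φ is bijective.
Since φ is bijective, we find the preimage of 21. The inverse of x ↦ x^27 on (ℤ_{47})^× is x ↦ x^29, because 27·29 = 783 = 17·46 + 1 ≡ 1 (mod 46) and x^{46} = 1 for x ≠ 0 (Fermat). So φ⁻¹(21) = 21^29 mod 47.
Repeated squaring mod 47: 21^1 ≡ 21, 21^2 ≡ 21² = 441 ≡ 18, 21^4 ≡ 18² = 324 ≡ 42, 21^8 ≡ 42² = 1764 ≡ 25, 21^16 ≡ 25² = 625 ≡ 14. Since 29 = 16 + 8 + 4 + 1, 21^29 ≡ 14·25·42·21: 14·25 = 350 ≡ 21, then 21·42 = 882 ≡ 36, then 36·21 = 756 ≡ 4. So 21^29 ≡ 4 (mod 47).
Hence φ⁻¹(21) = 4.

4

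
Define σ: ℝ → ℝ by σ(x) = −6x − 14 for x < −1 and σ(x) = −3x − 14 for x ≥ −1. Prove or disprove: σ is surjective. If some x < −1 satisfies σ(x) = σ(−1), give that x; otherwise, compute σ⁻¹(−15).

1/3

Both pieces are strictly decreasing (slopes −6 and −3), so each is injective on its own interval.
The left piece maps (−∞, −1) onto (−8, ∞); the right piece maps [−1, ∞) onto (−∞, −11].
The union (−8, ∞) ∪ (−∞, −11] omits the interval between −8 and −11; in particular −8 has no preimage. So σ is not surjective.
Because the two images are disjoint, no x < −1 has σ(x) = σ(−1), so we compute σ⁻¹(−15): −15 lies in (−∞, −11], so solve −3x − 14 = −15: x = (−15 + 14)/(−3) = 1/3.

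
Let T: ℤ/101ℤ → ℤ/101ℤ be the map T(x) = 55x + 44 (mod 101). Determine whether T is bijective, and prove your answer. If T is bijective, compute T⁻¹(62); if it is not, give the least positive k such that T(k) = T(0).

4

Recall: injectivity means: for all x_1, x_2 in the domain, T(x_1) = T(x_2) implies x_1 = x_2.
Suppose T(x_1) = T(x_2) in ℤ/101ℤ. Then 55x_1 + 44 ≡ 55x_2 + 44 (mod 101), hence 55(x_1 − x_2) ≡ 0 (mod 101).
Since gcd(55, 101) = 1, 55 is invertible modulo 101, hence x_1 − x_2 ≡ 0 (mod 101), i.e. x_1 = x_2.
We now compute 55⁻¹ mod 101 explicitly. Euclid's algorithm: 101 = 1·55 + 46, 55 = 1·46 + 9, 46 = 5·9 + 1; back-substituting gives 1 = 90·55 − 49·101, so 55⁻¹ ≡ 90 (mod 101).
For any y ∈ ℤ/101ℤ, x = 90(y − 44) mod 101 satisfies T(x) = 55·90(y − 44) + 44 ≡ y (since 55·90 ≡ 1 mod 101). So every y has a preimage.
Therefore T is bijective.
Since T is bijective, we find T⁻¹(62): we need 55x ≡ 62 − 44 ≡ 18 (mod 101). Using 55⁻¹ = 90: x ≡ 90·18 = 1620 = 16·101 + 4, so x = 4.
Check: T(4) = 55·4 + 44 = 264 = 2·101 + 62 ≡ 62 (mod 101).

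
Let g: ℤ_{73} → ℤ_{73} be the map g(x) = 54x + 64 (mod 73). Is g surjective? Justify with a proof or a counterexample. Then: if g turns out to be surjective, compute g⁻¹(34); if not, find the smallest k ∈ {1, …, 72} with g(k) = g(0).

Since gcd(54, 73) = 1, 54 is invertible modulo 73. Euclid's algorithm: 73 = 1·54 + 19, 54 = 2·19 + 16, 19 = 1·16 + 3, 16 = 5·3 + 1; back-substituting gives 1 = 23·54 − 17·73, so 54⁻¹ ≡ 23 (mod 73).
For any y ∈ ℤ_{73}, x = 23(y − 64) mod 73 satisfies g(x) = 54·23(y − 64) + 64 ≡ y (since 54·23 ≡ 1 mod 73). So every y has a preimage.
Thus g is surjective.
Since g is surjective, we find g⁻¹(34): we need 54x ≡ 34 − 64 ≡ 43 (mod 73). Using 54⁻¹ = 23: x ≡ 23·43 = 989 = 13·73 + 40, so x = 40.
Check: g(40) = 54·40 + 64 = 2224 = 30·73 + 34 ≡ 34 (mod 73).

40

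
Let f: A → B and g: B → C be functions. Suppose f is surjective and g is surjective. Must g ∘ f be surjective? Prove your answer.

Let c ∈ C. Since g is surjective, there is b ∈ B with g(b) = c. Since f is surjective, there is a ∈ A with f(a) = b.
Then (g ∘ f)(a) = g(b) = c. Hence g ∘ f is surjective.

surjective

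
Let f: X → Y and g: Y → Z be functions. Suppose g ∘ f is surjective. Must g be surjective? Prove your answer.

surjective

Let c ∈ Z. Since g ∘ f is surjective, some a ∈ X has g(f(a)) = c. Then b = f(a) ∈ Y satisfies g(b) = c. So g is surjective.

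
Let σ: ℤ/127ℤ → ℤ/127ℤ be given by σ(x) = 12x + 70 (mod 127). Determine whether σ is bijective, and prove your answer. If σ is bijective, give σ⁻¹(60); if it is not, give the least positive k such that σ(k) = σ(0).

Suppose σ(x_1) = σ(x_2) in ℤ/127ℤ. Then 12x_1 + 70 ≡ 12x_2 + 70 (mod 127), therefore 12(x_1 − x_2) ≡ 0 (mod 127).
Since gcd(12, 127) = 1, 12 is invertible modulo 127, hence x_1 − x_2 ≡ 0 (mod 127), i.e. x_1 = x_2.
We now compute 12⁻¹ mod 127 explicitly. Euclid's algorithm: 127 = 10·12 + 7, 12 = 1·7 + 5, 7 = 1·5 + 2, 5 = 2·2 + 1; back-substituting gives 1 = 53·12 − 5·127, so 12⁻¹ ≡ 53 (mod 127).
For any y ∈ ℤ/127ℤ, x = 53(y − 70) mod 127 satisfies σ(x) = 12·53(y − 70) + 70 ≡ y (since 12·53 ≡ 1 mod 127). So every y has a preimage.
Thus σ is bijective.
Since σ is bijective, we find σ⁻¹(60): we need 12x ≡ 60 − 70 ≡ 117 (mod 127). Using 12⁻¹ = 53: x ≡ 53·117 = 6201 = 48·127 + 105, so x = 105.
Check: σ(105) = 12·105 + 70 = 1330 = 10·127 + 60 ≡ 60 (mod 127).

105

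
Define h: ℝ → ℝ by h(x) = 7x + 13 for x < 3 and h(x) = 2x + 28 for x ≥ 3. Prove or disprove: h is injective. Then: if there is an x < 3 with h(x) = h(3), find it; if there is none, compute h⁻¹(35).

Both pieces are strictly increasing (slopes 7 and 2), so each is injective on its own interval.
The left piece maps (−∞, 3) onto (−∞, 34); the right piece maps [3, ∞) onto [34, ∞).
These images are disjoint, so no value is attained by both pieces. Thus h is injective.
Because the two images are disjoint, no x < 3 has h(x) = h(3), so we compute h⁻¹(35): 35 lies in [34, ∞), so solve 2x + 28 = 35: x = (35 − 28)/2 = 7/2.

7/2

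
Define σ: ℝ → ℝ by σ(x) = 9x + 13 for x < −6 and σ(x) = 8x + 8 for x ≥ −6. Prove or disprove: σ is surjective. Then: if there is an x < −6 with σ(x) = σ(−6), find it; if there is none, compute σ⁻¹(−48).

-61/9

Both pieces are strictly increasing (slopes 9 and 8), so each is injective on its own interval.
The left piece maps (−∞, −6) onto (−∞, −41); the right piece maps [−6, ∞) onto [−40, ∞).
The union (−∞, −41) ∪ [−40, ∞) omits the interval between −41 and −40; in particular −41 has no preimage. So σ is not surjective.
Because the two images are disjoint, no x < −6 has σ(x) = σ(−6), so we compute σ⁻¹(−48): −48 lies in (−∞, −41), so solve 9x + 13 = −48: x = (−48 − 13)/9 = −61/9.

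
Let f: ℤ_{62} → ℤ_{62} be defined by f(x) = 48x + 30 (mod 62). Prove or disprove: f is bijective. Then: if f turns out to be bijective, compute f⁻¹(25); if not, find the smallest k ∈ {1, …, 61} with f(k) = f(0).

31

We have gcd(48, 62) = 2 > 1. Taking u = 0 and v = 31: f(0) = 30 and f(31) = 48·31 + 30 = 1518 ≡ 30 (mod 62).
So f(0) = f(31) while 0 ≠ 31, thus f is not injective, hence not bijective.
Since f is not bijective, we find the least positive k with f(k) = f(0): this means 48k ≡ 0 (mod 62), i.e. 62 ∣ 48k. Since gcd(48, 62) = 2, dividing through by 2 this holds exactly when 31 ∣ 24k, and as gcd(24, 31) = 1, exactly when 31 ∣ k.
The smallest positive such k is 31.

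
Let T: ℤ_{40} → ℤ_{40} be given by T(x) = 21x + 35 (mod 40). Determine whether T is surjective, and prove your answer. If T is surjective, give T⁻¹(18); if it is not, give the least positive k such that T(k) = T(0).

3

Since gcd(21, 40) = 1, 21 is invertible modulo 40. Euclid's algorithm: 40 = 1·21 + 19, 21 = 1·19 + 2, 19 = 9·2 + 1; back-substituting gives 1 = 21·21 − 11·40, so 21⁻¹ ≡ 21 (mod 40).
Then y ↦ 21(y − 35) is a two-sided inverse to T, so every y ∈ ℤ_{40} has a preimage.
So T is surjective.
Since T is surjective, we find T⁻¹(18): we need 21x ≡ 18 − 35 ≡ 23 (mod 40). Using 21⁻¹ = 21: x ≡ 21·23 = 483 = 12·40 + 3, so x = 3.
Check: T(3) = 21·3 + 35 = 98 = 2·40 + 18 ≡ 18 (mod 40).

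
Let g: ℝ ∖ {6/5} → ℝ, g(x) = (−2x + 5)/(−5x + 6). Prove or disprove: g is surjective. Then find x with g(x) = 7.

37/33

If g(x) = 2/5, cross-multiplying gives −5(−2x + 5) = −2(−5x + 6), which simplifies to −25 = −12 — false.  So 2/5 has no preimage and g is not surjective.
Solving g(x) = 7: cross-multiplying gives −2x + 5 = 7(−5x + 6), which rearranges to 33x = 37, so x = 37/33.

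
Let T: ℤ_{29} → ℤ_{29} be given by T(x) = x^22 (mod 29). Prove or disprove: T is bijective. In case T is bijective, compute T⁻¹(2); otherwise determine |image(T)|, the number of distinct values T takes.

T(14): Repeated squaring mod 29: 14^1 ≡ 14, 14^2 ≡ 14² = 196 ≡ 22, 14^4 ≡ 22² = 484 ≡ 20, 14^8 ≡ 20² = 400 ≡ 23, 14^16 ≡ 23² = 529 ≡ 7. Since 22 = 16 + 4 + 2, 14^22 ≡ 7·20·22: 7·20 = 140 ≡ 24, then 24·22 = 528 ≡ 6. So 14^22 ≡ 6 (mod 29).
T(15): Repeated squaring mod 29: 15^1 ≡ 15, 15^2 ≡ 15² = 225 ≡ 22, 15^4 ≡ 22² = 484 ≡ 20, 15^8 ≡ 20² = 400 ≡ 23, 15^16 ≡ 23² = 529 ≡ 7. Since 22 = 16 + 4 + 2, 15^22 ≡ 7·20·22: 7·20 = 140 ≡ 24, then 24·22 = 528 ≡ 6. So 15^22 ≡ 6 (mod 29).
So T(14) = T(15) = 6 while 14 ≠ 15, so T is not injective, hence not bijective.
Since T is not bijective, we determine |image(T)|. Computing x^22 mod 29 for each x (by repeated squaring, reducing mod 29 at every step), the values T(0), T(1), …, T(28) are: 0, 1, 5, 22, 25, 24, 23, 7, 9, 20, 4, 13, 28, 16, 6, 6, 16, 28, 13, 4, 20, 9, 7, 23, 24, 25, 22, 5, 1.
The distinct values are {0, 1, 4, 5, 6, 7, 9, 13, 16, 20, 22, 23, 24, 25, 28}; there are 15 of them.

15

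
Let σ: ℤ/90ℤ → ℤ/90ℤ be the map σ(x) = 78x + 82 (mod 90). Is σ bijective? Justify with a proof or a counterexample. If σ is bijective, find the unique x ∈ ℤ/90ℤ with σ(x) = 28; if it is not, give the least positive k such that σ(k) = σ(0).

15

Recall: σ is injective when σ(a) = σ(b) forces a = b.
We have gcd(78, 90) = 6 > 1. Taking a = 0 and b = 15: σ(0) = 82 and σ(15) = 78·15 + 82 = 1252 ≡ 82 (mod 90).
So σ(0) = σ(15) while 0 ≠ 15, therefore σ is not injective, hence not bijective.
Since σ is not bijective, we find the least positive k with σ(k) = σ(0): this means 78k ≡ 0 (mod 90), i.e. 90 ∣ 78k. Since gcd(78, 90) = 6, dividing through by 6 this holds exactly when 15 ∣ 13k, and as gcd(13, 15) = 1, exactly when 15 ∣ k.
The smallest positive such k is 15.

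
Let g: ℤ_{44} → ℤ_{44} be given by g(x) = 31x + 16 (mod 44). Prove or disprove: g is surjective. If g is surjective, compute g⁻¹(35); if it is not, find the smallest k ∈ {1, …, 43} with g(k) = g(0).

Recall: g is surjective if every y in the codomain equals g(x) for some x in the domain.
Since gcd(31, 44) = 1, 31 is invertible modulo 44. Euclid's algorithm: 44 = 1·31 + 13, 31 = 2·13 + 5, 13 = 2·5 + 3, 5 = 1·3 + 2, 3 = 1·2 + 1; back-substituting gives 1 = 27·31 − 19·44, so 31⁻¹ ≡ 27 (mod 44).
For any y ∈ ℤ_{44}, x = 27(y − 16) mod 44 satisfies g(x) = 31·27(y − 16) + 16 ≡ y (since 31·27 ≡ 1 mod 44). So every y has a preimage.
Hence g is surjective.
Since g is surjective, we compute g⁻¹(35): solve 31x + 16 ≡ 35 (mod 44), i.e. 31x ≡ 19 (mod 44).
Multiplying by 31⁻¹ = 27 gives x ≡ 27·19 = 513 = 11·44 + 29 ≡ 29 (mod 44).
Check: g(29) = 31·29 + 16 = 915 = 20·44 + 35 ≡ 35 (mod 44).

29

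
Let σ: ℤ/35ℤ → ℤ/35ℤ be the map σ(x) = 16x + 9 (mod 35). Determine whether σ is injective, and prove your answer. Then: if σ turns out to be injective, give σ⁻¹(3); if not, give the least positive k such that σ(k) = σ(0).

4

Recall that σ is injective if σ(s) = σ(t) implies s = t.
Suppose σ(s) = σ(t) in ℤ/35ℤ. Then 16s + 9 ≡ 16t + 9 (mod 35), so 16(s − t) ≡ 0 (mod 35).
Since gcd(16, 35) = 1, 16 is invertible modulo 35, thus s − t ≡ 0 (mod 35), i.e. s = t.
Hence σ is injective.
We now compute 16⁻¹ mod 35 explicitly. Euclid's algorithm: 35 = 2·16 + 3, 16 = 5·3 + 1; back-substituting gives 1 = 11·16 − 5·35, so 16⁻¹ ≡ 11 (mod 35).
Since σ is injective, we compute σ⁻¹(3): solve 16x + 9 ≡ 3 (mod 35), i.e. 16x ≡ 29 (mod 35).
Multiplying by 16⁻¹ = 11 gives x ≡ 11·29 = 319 = 9·35 + 4 ≡ 4 (mod 35).
Check: σ(4) = 16·4 + 9 = 73 = 2·35 + 3 ≡ 3 (mod 35).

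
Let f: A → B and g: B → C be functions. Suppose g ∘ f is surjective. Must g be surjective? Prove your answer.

surjective

Let c ∈ C. Since g ∘ f is surjective, some a ∈ A has g(f(a)) = c. Then b = f(a) ∈ B satisfies g(b) = c. So g is surjective.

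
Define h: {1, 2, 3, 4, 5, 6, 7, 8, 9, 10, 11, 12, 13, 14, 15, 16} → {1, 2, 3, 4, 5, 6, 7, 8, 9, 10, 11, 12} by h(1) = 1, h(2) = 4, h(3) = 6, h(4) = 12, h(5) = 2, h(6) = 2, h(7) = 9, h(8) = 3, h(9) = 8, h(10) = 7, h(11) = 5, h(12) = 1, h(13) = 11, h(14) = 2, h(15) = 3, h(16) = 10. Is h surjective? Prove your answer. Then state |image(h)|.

Every element of the codomain has a preimage: 1 = h(1), 2 = h(5), 3 = h(8), 4 = h(2), 5 = h(11), 6 = h(3), 7 = h(10), 8 = h(9), 9 = h(7), 10 = h(16), 11 = h(13), 12 = h(4).
Hence h is surjective.
The image of h is {1, 2, 3, 4, 5, 6, 7, 8, 9, 10, 11, 12}, which has 12 elements.

12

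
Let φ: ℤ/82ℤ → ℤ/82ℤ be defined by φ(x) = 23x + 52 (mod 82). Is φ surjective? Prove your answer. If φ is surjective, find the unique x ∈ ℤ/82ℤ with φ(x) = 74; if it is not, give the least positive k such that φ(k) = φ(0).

Since gcd(23, 82) = 1, 23 is invertible modulo 82. Euclid's algorithm: 82 = 3·23 + 13, 23 = 1·13 + 10, 13 = 1·10 + 3, 10 = 3·3 + 1; back-substituting gives 1 = 25·23 − 7·82, so 23⁻¹ ≡ 25 (mod 82).
Then y ↦ 25(y − 52) is a two-sided inverse to φ, so every y ∈ ℤ/82ℤ has a preimage.
Hence φ is surjective.
Since φ is surjective, we find φ⁻¹(74): we need 23x ≡ 74 − 52 ≡ 22 (mod 82). Using 23⁻¹ = 25: x ≡ 25·22 = 550 = 6·82 + 58, so x = 58.
Check: φ(58) = 23·58 + 52 = 1386 = 16·82 + 74 ≡ 74 (mod 82).

58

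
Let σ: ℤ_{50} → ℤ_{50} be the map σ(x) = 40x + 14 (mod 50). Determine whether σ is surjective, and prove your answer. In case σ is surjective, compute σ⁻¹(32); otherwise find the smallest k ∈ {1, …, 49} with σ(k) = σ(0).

Since gcd(40, 50) = 10, we have 40x ≡ 0 (mod 10) for all x, so σ(x) ≡ 4 (mod 10).
But 0 ≢ 4 (mod 10), so 0 ∈ ℤ_{50} has no preimage. Hence σ is not surjective.
Since σ is not surjective, we find the least positive k with σ(k) = σ(0): this means 40k ≡ 0 (mod 50), i.e. 50 ∣ 40k. Since gcd(40, 50) = 10, dividing through by 10 this holds exactly when 5 ∣ 4k, and as gcd(4, 5) = 1, exactly when 5 ∣ k.
The smallest positive such k is 5.

5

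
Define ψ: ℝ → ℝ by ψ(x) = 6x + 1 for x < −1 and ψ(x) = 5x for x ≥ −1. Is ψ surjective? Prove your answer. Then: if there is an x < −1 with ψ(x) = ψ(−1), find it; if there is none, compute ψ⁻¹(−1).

-1/5

Both pieces are strictly increasing (slopes 6 and 5), so each is injective on its own interval.
The left piece maps (−∞, −1) onto (−∞, −5); the right piece maps [−1, ∞) onto [−5, ∞).
These images together cover ℝ, so ψ is surjective.
Because the two images are disjoint, no x < −1 has ψ(x) = ψ(−1), so we compute ψ⁻¹(−1): −1 lies in [−5, ∞), so solve 5x = −1: x = (−1 − 0)/5 = −1/5.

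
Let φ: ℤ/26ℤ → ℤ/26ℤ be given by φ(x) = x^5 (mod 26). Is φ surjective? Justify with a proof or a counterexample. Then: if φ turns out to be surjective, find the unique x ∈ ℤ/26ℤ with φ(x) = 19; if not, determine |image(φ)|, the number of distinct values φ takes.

15

Computing x^5 mod 26 for each x (by repeated squaring, reducing mod 26 at every step), the values φ(0), φ(1), …, φ(25) are: 0, 1, 6, 9, 10, 5, 2, 11, 8, 3, 4, 7, 12, 13, 14, 19, 22, 23, 18, 15, 24, 21, 16, 17, 20, 25.
Every element of ℤ/26ℤ appears exactly once in this list, so φ is a bijection, and in particular surjective.
Since φ is surjective, we read off the preimage of 19 from the same table: φ(15) = 19, so φ⁻¹(19) = 15.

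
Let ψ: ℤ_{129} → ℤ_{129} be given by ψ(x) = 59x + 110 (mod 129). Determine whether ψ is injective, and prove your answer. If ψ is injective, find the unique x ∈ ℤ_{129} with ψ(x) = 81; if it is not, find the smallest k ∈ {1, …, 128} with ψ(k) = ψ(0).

Suppose ψ(a) = ψ(b) in ℤ_{129}. Then 59a + 110 ≡ 59b + 110 (mod 129), hence 59(a − b) ≡ 0 (mod 129).
Since gcd(59, 129) = 1, 59 is invertible modulo 129, so a − b ≡ 0 (mod 129), i.e. a = b.
Thus ψ is injective.
We now compute 59⁻¹ mod 129 explicitly. Euclid's algorithm: 129 = 2·59 + 11, 59 = 5·11 + 4, 11 = 2·4 + 3, 4 = 1·3 + 1; back-substituting gives 1 = 35·59 − 16·129, so 59⁻¹ ≡ 35 (mod 129).
Since ψ is injective, we compute ψ⁻¹(81): solve 59x + 110 ≡ 81 (mod 129), i.e. 59x ≡ 100 (mod 129).
Multiplying by 59⁻¹ = 35 gives x ≡ 35·100 = 3500 = 27·129 + 17 ≡ 17 (mod 129).
Check: ψ(17) = 59·17 + 110 = 1113 = 8·129 + 81 ≡ 81 (mod 129).

17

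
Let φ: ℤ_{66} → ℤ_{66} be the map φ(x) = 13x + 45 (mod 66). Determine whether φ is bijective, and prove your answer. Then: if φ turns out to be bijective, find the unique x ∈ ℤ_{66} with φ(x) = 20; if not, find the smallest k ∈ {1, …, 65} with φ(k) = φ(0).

Suppose φ(u) = φ(v) in ℤ_{66}. Then 13u + 45 ≡ 13v + 45 (mod 66), thus 13(u − v) ≡ 0 (mod 66).
Since gcd(13, 66) = 1, 13 is invertible modulo 66, therefore u − v ≡ 0 (mod 66), i.e. u = v.
We now compute 13⁻¹ mod 66 explicitly. Euclid's algorithm: 66 = 5·13 + 1; back-substituting gives 1 = 61·13 − 12·66, so 13⁻¹ ≡ 61 (mod 66).
Then y ↦ 61(y − 45) is a two-sided inverse to φ, so every y ∈ ℤ_{66} has a preimage.
Thus φ is bijective.
Since φ is bijective, we compute φ⁻¹(20): solve 13x + 45 ≡ 20 (mod 66), i.e. 13x ≡ 41 (mod 66).
Multiplying by 13⁻¹ = 61 gives x ≡ 61·41 = 2501 = 37·66 + 59 ≡ 59 (mod 66).
Check: φ(59) = 13·59 + 45 = 812 = 12·66 + 20 ≡ 20 (mod 66).

59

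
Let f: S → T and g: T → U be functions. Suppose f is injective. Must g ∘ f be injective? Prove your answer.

No. Take S = T = U = {1, 2}, f = identity (injective), and g(x) = 1 for every x.
Then (g ∘ f)(1) = 1 = (g ∘ f)(2) with 1 ≠ 2, so g ∘ f is not injective.

not injective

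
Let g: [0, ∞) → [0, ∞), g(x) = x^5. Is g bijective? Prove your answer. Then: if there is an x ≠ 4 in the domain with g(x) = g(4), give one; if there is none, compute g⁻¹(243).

On [0, ∞), x ↦ x^5 is strictly increasing (injective) and for any y ∈ [0, ∞) the 5th root y^{1/5} lies in [0, ∞) (surjective). So g is bijective.
Since x ↦ x^5 is strictly increasing on [0, ∞), it is injective there, so no x ≠ 4 in the domain has g(x) = g(4). We therefore compute g⁻¹(243) = 243^{1/5} = 3 (indeed 3^5 = 243).

3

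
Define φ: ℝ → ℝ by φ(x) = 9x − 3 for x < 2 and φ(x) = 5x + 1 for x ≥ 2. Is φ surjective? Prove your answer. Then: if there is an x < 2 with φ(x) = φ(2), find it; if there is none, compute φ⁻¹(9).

Both pieces are strictly increasing (slopes 9 and 5), so each is injective on its own interval.
The left piece maps (−∞, 2) onto (−∞, 15); the right piece maps [2, ∞) onto [11, ∞).
The union (−∞, 15) ∪ [11, ∞) covers ℝ, so φ is surjective.
For the follow-up: the images overlap, so an x < 2 with φ(x) = φ(2) exists. φ(2) = 11; solving 9x − 3 = 11 for x < 2 gives x = (11 + 3)/9 = 14/9.

14/9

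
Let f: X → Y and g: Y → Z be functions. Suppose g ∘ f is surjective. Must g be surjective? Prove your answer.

Let c ∈ Z. Since g ∘ f is surjective, some a ∈ X has g(f(a)) = c. Then b = f(a) ∈ Y satisfies g(b) = c. So g is surjective.

surjective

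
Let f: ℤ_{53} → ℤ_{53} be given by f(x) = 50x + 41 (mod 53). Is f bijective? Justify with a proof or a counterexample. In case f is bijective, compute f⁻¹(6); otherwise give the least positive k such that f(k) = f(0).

If f(x_1) = f(x_2), then 50x_1 ≡ 50x_2 (mod 53). Because gcd(50, 53) = 1, we may cancel 50 to get x_1 ≡ x_2 (mod 53).
We now compute 50⁻¹ mod 53 explicitly. Euclid's algorithm: 53 = 1·50 + 3, 50 = 16·3 + 2, 3 = 1·2 + 1; back-substituting gives 1 = 35·50 − 33·53, so 50⁻¹ ≡ 35 (mod 53).
Then y ↦ 35(y − 41) is a two-sided inverse to f, so every y ∈ ℤ_{53} has a preimage.
So f is bijective.
Since f is bijective, we find f⁻¹(6): we need 50x ≡ 6 − 41 ≡ 18 (mod 53). Using 50⁻¹ = 35: x ≡ 35·18 = 630 = 11·53 + 47, so x = 47.
Check: f(47) = 50·47 + 41 = 2391 = 45·53 + 6 ≡ 6 (mod 53).

47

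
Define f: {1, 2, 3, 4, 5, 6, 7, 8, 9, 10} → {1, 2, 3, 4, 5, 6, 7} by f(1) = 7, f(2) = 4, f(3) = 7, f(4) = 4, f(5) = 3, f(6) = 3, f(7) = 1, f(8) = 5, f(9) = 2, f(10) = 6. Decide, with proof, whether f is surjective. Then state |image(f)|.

Every element of the codomain has a preimage: 1 = f(7), 2 = f(9), 3 = f(5), 4 = f(2), 5 = f(8), 6 = f(10), 7 = f(1).
Therefore f is surjective.
The image of f is {1, 2, 3, 4, 5, 6, 7}, which has 7 elements.

7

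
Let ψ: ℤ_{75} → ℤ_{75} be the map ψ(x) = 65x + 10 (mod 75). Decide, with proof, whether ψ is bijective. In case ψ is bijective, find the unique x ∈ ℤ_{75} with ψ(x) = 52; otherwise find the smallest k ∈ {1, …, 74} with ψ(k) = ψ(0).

15

We have gcd(65, 75) = 5 > 1. Taking s = 0 and t = 15: ψ(0) = 10 and ψ(15) = 65·15 + 10 = 985 ≡ 10 (mod 75).
So ψ(0) = ψ(15) while 0 ≠ 15, therefore ψ is not injective, hence not bijective.
Since ψ is not bijective, we find the least positive k with ψ(k) = ψ(0): this means 65k ≡ 0 (mod 75), i.e. 75 ∣ 65k. Since gcd(65, 75) = 5, dividing through by 5 this holds exactly when 15 ∣ 13k, and as gcd(13, 15) = 1, exactly when 15 ∣ k.
The smallest positive such k is 15.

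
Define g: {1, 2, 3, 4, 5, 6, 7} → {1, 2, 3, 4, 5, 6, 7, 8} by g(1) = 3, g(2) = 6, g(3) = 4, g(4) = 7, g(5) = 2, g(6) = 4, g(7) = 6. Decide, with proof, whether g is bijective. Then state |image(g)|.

5

g(3) = 4 = g(6) with 3 ≠ 6, so g is not injective, hence not bijective.
The image of g is {2, 3, 4, 6, 7}, which has 5 elements.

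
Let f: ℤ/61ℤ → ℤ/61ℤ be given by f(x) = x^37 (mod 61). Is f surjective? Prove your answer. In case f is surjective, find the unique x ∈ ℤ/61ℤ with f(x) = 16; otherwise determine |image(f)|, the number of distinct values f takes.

56

Since 61 is prime, the nonzero elements of ℤ/61ℤ form a cyclic group of order 60.
As gcd(37, 60) = 1, raising to the 37th power is a bijection on this group: if a^37 ≡ b^37 then (ab^{−1})^37 = 1, and the only element of order dividing gcd(37, 60) = 1 is 1, so a = b.
With f(0) = 0 this makes f injective on all of ℤ/61ℤ, hence bijective (finite equal-size domain and codomain). In particular f is surjective.
Since f is surjective, we find the preimage of 16. The inverse of x ↦ x^37 on (ℤ/61ℤ)^× is x ↦ x^13, because 37·13 = 481 = 8·60 + 1 ≡ 1 (mod 60) and x^{60} = 1 for x ≠ 0 (Fermat). So f⁻¹(16) = 16^13 mod 61.
Repeated squaring mod 61: 16^1 ≡ 16, 16^2 ≡ 16² = 256 ≡ 12, 16^4 ≡ 12² = 144 ≡ 22, 16^8 ≡ 22² = 484 ≡ 57. Since 13 = 8 + 4 + 1, 16^13 ≡ 57·22·16: 57·22 = 1254 ≡ 34, then 34·16 = 544 ≡ 56. So 16^13 ≡ 56 (mod 61).
Hence f⁻¹(16) = 56.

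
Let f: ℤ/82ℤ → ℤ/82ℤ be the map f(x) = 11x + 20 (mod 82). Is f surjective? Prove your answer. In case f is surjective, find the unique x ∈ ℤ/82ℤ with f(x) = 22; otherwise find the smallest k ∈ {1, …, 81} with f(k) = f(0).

Since gcd(11, 82) = 1, 11 is invertible modulo 82. Euclid's algorithm: 82 = 7·11 + 5, 11 = 2·5 + 1; back-substituting gives 1 = 15·11 − 2·82, so 11⁻¹ ≡ 15 (mod 82).
Then y ↦ 15(y − 20) is a two-sided inverse to f, so every y ∈ ℤ/82ℤ has a preimage.
Hence f is surjective.
Since f is surjective, we find f⁻¹(22): we need 11x ≡ 22 − 20 ≡ 2 (mod 82). Using 11⁻¹ = 15: x ≡ 15·2 = 30, so x = 30.
Check: f(30) = 11·30 + 20 = 350 = 4·82 + 22 ≡ 22 (mod 82).

30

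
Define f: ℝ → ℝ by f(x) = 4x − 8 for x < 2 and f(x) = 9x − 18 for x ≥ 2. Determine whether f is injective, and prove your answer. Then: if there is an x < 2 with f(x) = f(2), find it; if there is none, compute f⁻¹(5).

23/9

Both pieces are strictly increasing (slopes 4 and 9), so each is injective on its own interval.
The left piece maps (−∞, 2) onto (−∞, 0); the right piece maps [2, ∞) onto [0, ∞).
These images are disjoint, so no value is attained by both pieces. Hence f is injective.
Because the two images are disjoint, no x < 2 has f(x) = f(2), so we compute f⁻¹(5): 5 lies in [0, ∞), so solve 9x − 18 = 5: x = (5 + 18)/9 = 23/9.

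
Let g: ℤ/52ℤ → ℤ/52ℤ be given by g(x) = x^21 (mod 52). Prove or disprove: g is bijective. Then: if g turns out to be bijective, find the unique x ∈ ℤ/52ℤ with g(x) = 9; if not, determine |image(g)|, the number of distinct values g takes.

15

g(2): Repeated squaring mod 52: 2^1 ≡ 2, 2^2 ≡ 2² = 4, 2^4 ≡ 4² = 16, 2^8 ≡ 16² = 256 ≡ 48, 2^16 ≡ 48² = 2304 ≡ 16. Since 21 = 16 + 4 + 1, 2^21 ≡ 16·16·2: 16·16 = 256 ≡ 48, then 48·2 = 96 ≡ 44. So 2^21 ≡ 44 (mod 52).
g(6): Repeated squaring mod 52: 6^1 ≡ 6, 6^2 ≡ 6² = 36, 6^4 ≡ 36² = 1296 ≡ 48, 6^8 ≡ 48² = 2304 ≡ 16, 6^16 ≡ 16² = 256 ≡ 48. Since 21 = 16 + 4 + 1, 6^21 ≡ 48·48·6: 48·48 = 2304 ≡ 16, then 16·6 = 96 ≡ 44. So 6^21 ≡ 44 (mod 52).
So g(2) = g(6) = 44 while 2 ≠ 6, therefore g is not injective, hence not bijective.
Since g is not bijective, we determine |image(g)|. Computing x^21 mod 52 for each x (by repeated squaring, reducing mod 52 at every step), the values g(0), g(1), …, g(51) are: 0, 1, 44, 27, 12, 5, 44, 47, 8, 1, 12, 47, 12, 13, 40, 31, 40, 25, 44, 31, 8, 21, 40, 51, 8, 25, 0, 27, 44, 1, 12, 31, 44, 21, 8, 27, 12, 21, 12, 39, 40, 5, 40, 51, 44, 5, 8, 47, 40, 25, 8, 51.
The distinct values are {0, 1, 5, 8, 12, 13, 21, 25, 27, 31, 39, 40, 44, 47, 51}; there are 15 of them.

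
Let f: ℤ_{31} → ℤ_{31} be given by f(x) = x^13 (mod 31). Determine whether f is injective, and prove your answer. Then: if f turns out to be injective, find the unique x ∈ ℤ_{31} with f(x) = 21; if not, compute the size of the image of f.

Since 31 is prime, the nonzero elements of ℤ_{31} form a cyclic group of order 30.
As gcd(13, 30) = 1, raising to the 13th power is a bijection on this group: if a^13 ≡ b^13 then (ab^{−1})^13 = 1, and the only element of order dividing gcd(13, 30) = 1 is 1, so a = b.
With f(0) = 0 this makes f injective on all of ℤ_{31}, hence bijective (finite equal-size domain and codomain). In particular f is injective.
Since f is injective, we find the preimage of 21. The inverse of x ↦ x^13 on (ℤ_{31})^× is x ↦ x^7, because 13·7 = 91 = 3·30 + 1 ≡ 1 (mod 30) and x^{30} = 1 for x ≠ 0 (Fermat). So f⁻¹(21) = 21^7 mod 31.
Repeated squaring mod 31: 21^1 ≡ 21, 21^2 ≡ 21² = 441 ≡ 7, 21^4 ≡ 7² = 49 ≡ 18. Since 7 = 4 + 2 + 1, 21^7 ≡ 18·7·21: 18·7 = 126 ≡ 2, then 2·21 = 42 ≡ 11. So 21^7 ≡ 11 (mod 31).
Hence f⁻¹(21) = 11.

11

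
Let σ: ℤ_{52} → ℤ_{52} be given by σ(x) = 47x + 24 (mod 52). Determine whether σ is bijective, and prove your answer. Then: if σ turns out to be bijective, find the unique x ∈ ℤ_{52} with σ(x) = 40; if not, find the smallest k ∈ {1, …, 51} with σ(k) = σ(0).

If σ(x_1) = σ(x_2), then 47x_1 ≡ 47x_2 (mod 52). Because gcd(47, 52) = 1, we may cancel 47 to get x_1 ≡ x_2 (mod 52).
We now compute 47⁻¹ mod 52 explicitly. Euclid's algorithm: 52 = 1·47 + 5, 47 = 9·5 + 2, 5 = 2·2 + 1; back-substituting gives 1 = 31·47 − 28·52, so 47⁻¹ ≡ 31 (mod 52).
For any y ∈ ℤ_{52}, x = 31(y − 24) mod 52 satisfies σ(x) = 47·31(y − 24) + 24 ≡ y (since 47·31 ≡ 1 mod 52). So every y has a preimage.
So σ is bijective.
Since σ is bijective, we compute σ⁻¹(40): solve 47x + 24 ≡ 40 (mod 52), i.e. 47x ≡ 16 (mod 52).
Multiplying by 47⁻¹ = 31 gives x ≡ 31·16 = 496 = 9·52 + 28 ≡ 28 (mod 52).
Check: σ(28) = 47·28 + 24 = 1340 = 25·52 + 40 ≡ 40 (mod 52).

28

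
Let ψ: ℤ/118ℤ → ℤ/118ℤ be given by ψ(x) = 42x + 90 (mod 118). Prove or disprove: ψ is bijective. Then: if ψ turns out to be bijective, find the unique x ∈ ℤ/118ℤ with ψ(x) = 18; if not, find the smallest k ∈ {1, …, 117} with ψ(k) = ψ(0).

59

We have gcd(42, 118) = 2 > 1. Taking u = 0 and v = 59: ψ(0) = 90 and ψ(59) = 42·59 + 90 = 2568 ≡ 90 (mod 118).
So ψ(0) = ψ(59) while 0 ≠ 59, therefore ψ is not injective, hence not bijective.
Since ψ is not bijective, we find the least positive k with ψ(k) = ψ(0): this means 42k ≡ 0 (mod 118), i.e. 118 ∣ 42k. Since gcd(42, 118) = 2, dividing through by 2 this holds exactly when 59 ∣ 21k, and as gcd(21, 59) = 1, exactly when 59 ∣ k.
The smallest positive such k is 59.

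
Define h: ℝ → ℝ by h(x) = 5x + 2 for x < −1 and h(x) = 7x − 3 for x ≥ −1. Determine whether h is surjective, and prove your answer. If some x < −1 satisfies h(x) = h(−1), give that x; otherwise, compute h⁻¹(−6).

-12/5

Both pieces are strictly increasing (slopes 5 and 7), so each is injective on its own interval.
The left piece maps (−∞, −1) onto (−∞, −3); the right piece maps [−1, ∞) onto [−10, ∞).
The union (−∞, −3) ∪ [−10, ∞) covers ℝ, so h is surjective.
For the follow-up: the images overlap, so an x < −1 with h(x) = h(−1) exists. h(−1) = −10; solving 5x + 2 = −10 for x < −1 gives x = (−10 − 2)/5 = −12/5.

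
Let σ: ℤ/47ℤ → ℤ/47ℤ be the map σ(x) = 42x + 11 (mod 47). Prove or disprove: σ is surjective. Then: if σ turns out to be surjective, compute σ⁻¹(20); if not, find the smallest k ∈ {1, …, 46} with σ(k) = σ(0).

Recall that σ is surjective if every y in the codomain equals σ(x) for some x in the domain.
Since gcd(42, 47) = 1, 42 is invertible modulo 47. Euclid's algorithm: 47 = 1·42 + 5, 42 = 8·5 + 2, 5 = 2·2 + 1; back-substituting gives 1 = 28·42 − 25·47, so 42⁻¹ ≡ 28 (mod 47).
Then y ↦ 28(y − 11) is a two-sided inverse to σ, so every y ∈ ℤ/47ℤ has a preimage.
Thus σ is surjective.
Since σ is surjective, we compute σ⁻¹(20): solve 42x + 11 ≡ 20 (mod 47), i.e. 42x ≡ 9 (mod 47).
Multiplying by 42⁻¹ = 28 gives x ≡ 28·9 = 252 = 5·47 + 17 ≡ 17 (mod 47).
Check: σ(17) = 42·17 + 11 = 725 = 15·47 + 20 ≡ 20 (mod 47).

17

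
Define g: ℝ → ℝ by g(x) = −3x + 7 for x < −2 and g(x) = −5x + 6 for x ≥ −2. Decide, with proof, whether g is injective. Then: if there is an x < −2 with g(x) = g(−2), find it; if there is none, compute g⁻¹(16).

Both pieces are strictly decreasing (slopes −3 and −5), so each is injective on its own interval.
The left piece maps (−∞, −2) onto (13, ∞); the right piece maps [−2, ∞) onto (−∞, 16].
These images overlap. In particular g(−2) = 16 (right piece), and solving −3x + 7 = 16 on the left piece gives x = −3 < −2.
So g(−3) = g(−2) with −3 ≠ −2, and g is not injective. This x = −3 is the requested value below −2.

-3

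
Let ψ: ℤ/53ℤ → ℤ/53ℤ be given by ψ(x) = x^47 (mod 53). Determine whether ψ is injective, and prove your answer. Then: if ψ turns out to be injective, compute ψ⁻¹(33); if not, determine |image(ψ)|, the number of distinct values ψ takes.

Since 53 is prime, the nonzero elements of ℤ/53ℤ form a cyclic group of order 52.
As gcd(47, 52) = 1, raising to the 47th power is a bijection on this group: if a^47 ≡ b^47 then (ab^{−1})^47 = 1, and the only element of order dividing gcd(47, 52) = 1 is 1, so a = b.
With ψ(0) = 0 this makes ψ injective on all of ℤ/53ℤ, hence bijective (finite equal-size domain and codomain). In particular ψ is injective.
Since ψ is injective, we find the preimage of 33. The inverse of x ↦ x^47 on (ℤ/53ℤ)^× is x ↦ x^31, because 47·31 = 1457 = 28·52 + 1 ≡ 1 (mod 52) and x^{52} = 1 for x ≠ 0 (Fermat). So ψ⁻¹(33) = 33^31 mod 53.
Repeated squaring mod 53: 33^1 ≡ 33, 33^2 ≡ 33² = 1089 ≡ 29, 33^4 ≡ 29² = 841 ≡ 46, 33^8 ≡ 46² = 2116 ≡ 49, 33^16 ≡ 49² = 2401 ≡ 16. Since 31 = 16 + 8 + 4 + 2 + 1, 33^31 ≡ 16·49·46·29·33: 16·49 = 784 ≡ 42, then 42·46 = 1932 ≡ 24, then 24·29 = 696 ≡ 7, then 7·33 = 231 ≡ 19. So 33^31 ≡ 19 (mod 53).
Hence ψ⁻¹(33) = 19.

19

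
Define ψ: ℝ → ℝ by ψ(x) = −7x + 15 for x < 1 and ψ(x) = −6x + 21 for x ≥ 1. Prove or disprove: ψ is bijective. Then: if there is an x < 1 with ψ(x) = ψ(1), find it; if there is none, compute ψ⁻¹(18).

Both pieces are strictly decreasing (slopes −7 and −6), so each is injective on its own interval.
The left piece maps (−∞, 1) onto (8, ∞); the right piece maps [1, ∞) onto (−∞, 15].
These images overlap. In particular ψ(1) = 15 (right piece), and solving −7x + 15 = 15 on the left piece gives x = 0 < 1.
So ψ(0) = ψ(1) with 0 ≠ 1, and ψ is not injective, hence not bijective. This x = 0 is the requested value below 1.

0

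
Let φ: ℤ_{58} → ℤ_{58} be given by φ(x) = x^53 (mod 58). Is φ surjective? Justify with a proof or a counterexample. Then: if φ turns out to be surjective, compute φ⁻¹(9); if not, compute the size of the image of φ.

Computing x^53 mod 58 for each x (by repeated squaring, reducing mod 58 at every step), the values φ(0), φ(1), …, φ(57) are: 0, 1, 40, 43, 34, 13, 38, 23, 26, 51, 56, 19, 12, 33, 50, 37, 54, 17, 10, 31, 36, 3, 6, 49, 16, 53, 44, 47, 28, 29, 30, 11, 14, 5, 42, 9, 52, 55, 22, 27, 48, 41, 4, 21, 8, 25, 46, 39, 2, 7, 32, 35, 20, 45, 24, 15, 18, 57.
Every element of ℤ_{58} appears exactly once in this list, so φ is a bijection, and in particular surjective.
Since φ is surjective, we read off the preimage of 9 from the same table: φ(35) = 9, so φ⁻¹(9) = 35.

35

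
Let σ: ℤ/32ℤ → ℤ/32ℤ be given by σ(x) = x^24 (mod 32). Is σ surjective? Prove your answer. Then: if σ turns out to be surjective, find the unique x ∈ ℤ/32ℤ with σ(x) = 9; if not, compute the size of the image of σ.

2

σ(0) = 0^24 = 0.
σ(2): Repeated squaring mod 32: 2^1 ≡ 2, 2^2 ≡ 2² = 4, 2^4 ≡ 4² = 16, 2^8 ≡ 16² = 256 ≡ 0, 2^16 ≡ 0² = 0. Since 24 = 16 + 8, 2^24 ≡ 0·0: 0·0 = 0. So 2^24 ≡ 0 (mod 32).
So σ(0) = σ(2) = 0 while 0 ≠ 2, hence σ is not injective.
A non-injective map from the 32-element set ℤ/32ℤ to itself takes at most 31 distinct values, so it cannot be surjective. Hence σ is not surjective.
Since σ is not surjective, we determine |image(σ)|. Computing x^24 mod 32 for each x (by repeated squaring, reducing mod 32 at every step), the values σ(0), σ(1), …, σ(31) are: 0, 1, 0, 1, 0, 1, 0, 1, 0, 1, 0, 1, 0, 1, 0, 1, 0, 1, 0, 1, 0, 1, 0, 1, 0, 1, 0, 1, 0, 1, 0, 1.
The distinct values are {0, 1}; there are 2 of them.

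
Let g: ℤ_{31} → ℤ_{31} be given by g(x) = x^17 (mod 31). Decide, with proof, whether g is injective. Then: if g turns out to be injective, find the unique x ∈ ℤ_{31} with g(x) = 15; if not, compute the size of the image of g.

27

Since 31 is prime, the nonzero elements of ℤ_{31} form a cyclic group of order 30.
As gcd(17, 30) = 1, raising to the 17th power is a bijection on this group: if a^17 ≡ b^17 then (ab^{−1})^17 = 1, and the only element of order dividing gcd(17, 30) = 1 is 1, so a = b.
With g(0) = 0 this makes g injective on all of ℤ_{31}, hence bijective (finite equal-size domain and codomain). In particular g is injective.
Since g is injective, we find the preimage of 15. The inverse of x ↦ x^17 on (ℤ_{31})^× is x ↦ x^23, because 17·23 = 391 = 13·30 + 1 ≡ 1 (mod 30) and x^{30} = 1 for x ≠ 0 (Fermat). So g⁻¹(15) = 15^23 mod 31.
Repeated squaring mod 31: 15^1 ≡ 15, 15^2 ≡ 15² = 225 ≡ 8, 15^4 ≡ 8² = 64 ≡ 2, 15^8 ≡ 2² = 4, 15^16 ≡ 4² = 16. Since 23 = 16 + 4 + 2 + 1, 15^23 ≡ 16·2·8·15: 16·2 = 32 ≡ 1, then 1·8 = 8, then 8·15 = 120 ≡ 27. So 15^23 ≡ 27 (mod 31).
Hence g⁻¹(15) = 27.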